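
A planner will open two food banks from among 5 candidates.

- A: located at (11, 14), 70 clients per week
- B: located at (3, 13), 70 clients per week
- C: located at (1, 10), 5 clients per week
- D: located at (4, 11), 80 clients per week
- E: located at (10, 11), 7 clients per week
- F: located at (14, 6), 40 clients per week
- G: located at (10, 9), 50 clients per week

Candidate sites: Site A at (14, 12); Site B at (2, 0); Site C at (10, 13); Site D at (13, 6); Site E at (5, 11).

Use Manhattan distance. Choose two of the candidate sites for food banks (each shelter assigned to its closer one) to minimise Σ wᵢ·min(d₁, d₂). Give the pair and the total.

{Site C, Site E}, total 1179

Evaluate every pair (each demand assigned to the nearer of the two):
  {Site C, Site E}: total = 1179
  {Site A, Site E}: total = 1360
  {Site D, Site E}: total = 1390
  {Site C, Site D}: total = 1584
  {Site A, Site C}: total = 1784
  {Site B, Site E}: total = 1960
  {Site B, Site C}: total = 1979
  {Site A, Site D}: total = 2520
  {Site A, Site B}: total = 2750
  {Site B, Site D}: total = 3171
Best pair: {Site C, Site E} with total 1179.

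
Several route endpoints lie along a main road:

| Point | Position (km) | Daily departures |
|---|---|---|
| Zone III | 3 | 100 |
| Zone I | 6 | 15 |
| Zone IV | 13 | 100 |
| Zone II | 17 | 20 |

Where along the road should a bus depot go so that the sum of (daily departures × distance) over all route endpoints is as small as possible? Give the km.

For a sum of weighted absolute distances on a line, the optimum is the weighted median (not the mean). Total weight W = 235; half-weight = 117.5.
Sort by position and accumulate weight:
  km 3 (Zone III, w=100) → cum 100
  km 6 (Zone I, w=15) → cum 115
  km 13 (Zone IV, w=100) → cum 215  ≥ 117.5 → median here
  km 17 (Zone II, w=20) → cum 235
Optimal location: km 13.

x = 13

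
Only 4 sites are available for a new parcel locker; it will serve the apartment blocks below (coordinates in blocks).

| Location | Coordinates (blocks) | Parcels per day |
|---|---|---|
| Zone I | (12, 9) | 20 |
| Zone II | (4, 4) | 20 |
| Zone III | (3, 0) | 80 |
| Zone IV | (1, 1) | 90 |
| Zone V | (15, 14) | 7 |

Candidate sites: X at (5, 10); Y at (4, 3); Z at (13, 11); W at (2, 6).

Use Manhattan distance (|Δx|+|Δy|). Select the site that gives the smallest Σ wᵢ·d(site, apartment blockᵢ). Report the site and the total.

Y, total 1224 blocks

Total weighted distance at each candidate:
  X (5, 10): total = 2528
  Y (4, 3): total = 1224
  Z (13, 11): total = 4075
  W (2, 6): total = 1587
Minimum is at Y with total 1224 blocks.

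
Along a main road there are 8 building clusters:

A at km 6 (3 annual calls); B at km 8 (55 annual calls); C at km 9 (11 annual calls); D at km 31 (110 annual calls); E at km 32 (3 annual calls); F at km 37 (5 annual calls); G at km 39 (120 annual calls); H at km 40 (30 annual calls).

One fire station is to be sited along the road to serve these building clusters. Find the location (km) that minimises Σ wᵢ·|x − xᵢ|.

For a sum of weighted absolute distances on a line, the optimum is the weighted median (not the mean). Total weight W = 337; half-weight = 168.5.
Sort by position and accumulate weight:
  km 6 (A, w=3) → cum 3
  km 8 (B, w=55) → cum 58
  km 9 (C, w=11) → cum 69
  km 31 (D, w=110) → cum 179  ≥ 168.5 → median here
  km 32 (E, w=3) → cum 182
  km 37 (F, w=5) → cum 187
  km 39 (G, w=120) → cum 307
  km 40 (H, w=30) → cum 337
Optimal location: km 31.

x = 31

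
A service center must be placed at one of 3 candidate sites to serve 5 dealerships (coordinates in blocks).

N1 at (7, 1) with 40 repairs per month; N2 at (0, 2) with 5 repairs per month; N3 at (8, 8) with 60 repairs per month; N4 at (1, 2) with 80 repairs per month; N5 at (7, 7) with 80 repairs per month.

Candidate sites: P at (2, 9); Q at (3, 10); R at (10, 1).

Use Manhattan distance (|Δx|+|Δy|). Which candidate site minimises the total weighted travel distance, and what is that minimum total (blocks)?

P, total 2185 blocks

Total weighted distance at each candidate:
  P (2, 9): total = 2185
  Q (3, 10): total = 2355
  R (10, 1): total = 2235
Minimum is at P with total 2185 blocks.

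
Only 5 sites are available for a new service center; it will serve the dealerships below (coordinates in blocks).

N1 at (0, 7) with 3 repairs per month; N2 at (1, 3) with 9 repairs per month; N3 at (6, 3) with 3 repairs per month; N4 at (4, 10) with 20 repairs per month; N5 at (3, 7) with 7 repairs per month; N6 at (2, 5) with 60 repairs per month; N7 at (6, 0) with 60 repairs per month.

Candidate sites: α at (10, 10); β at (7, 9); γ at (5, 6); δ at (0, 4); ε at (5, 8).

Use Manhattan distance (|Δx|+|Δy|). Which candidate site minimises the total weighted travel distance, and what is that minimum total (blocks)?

Total weighted distance at each candidate:
  α (10, 10): total = 2026
  β (7, 9): total = 1418
  γ (5, 6): total = 874
  δ (0, 4): total = 1070
  ε (5, 8): total = 1098
Minimum is at γ with total 874 blocks.

γ, total 874 blocks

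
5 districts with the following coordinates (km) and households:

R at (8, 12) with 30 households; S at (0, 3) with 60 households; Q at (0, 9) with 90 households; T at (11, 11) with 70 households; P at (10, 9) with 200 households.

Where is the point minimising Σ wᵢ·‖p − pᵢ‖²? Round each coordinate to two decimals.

The minimiser of Σwᵢ‖p−pᵢ‖² is the weighted centroid p* = (Σwᵢpᵢ)/(Σwᵢ).
Σwᵢ = 450.
Σwᵢxᵢ = 30·8 + 60·0 + 90·0 + 70·11 + 200·10 = 3010.
Σwᵢyᵢ = 30·12 + 60·3 + 90·9 + 70·11 + 200·9 = 3920.
x* = 3010/450 = 6.69, y* = 3920/450 = 8.71.

(6.69, 8.71)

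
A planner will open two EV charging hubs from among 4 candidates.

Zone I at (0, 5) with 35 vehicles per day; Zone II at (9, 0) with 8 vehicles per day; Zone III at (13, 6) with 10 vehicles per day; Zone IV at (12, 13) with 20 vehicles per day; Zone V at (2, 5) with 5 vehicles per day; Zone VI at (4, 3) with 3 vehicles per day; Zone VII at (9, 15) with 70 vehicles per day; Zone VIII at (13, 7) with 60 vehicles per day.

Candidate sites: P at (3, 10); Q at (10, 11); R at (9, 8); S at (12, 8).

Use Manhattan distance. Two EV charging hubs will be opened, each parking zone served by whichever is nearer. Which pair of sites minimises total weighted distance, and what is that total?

Evaluate every pair (each demand assigned to the nearer of the two):
  {Q, S}: total = 1297
  {R, S}: total = 1304
  {Q, R}: total = 1354
  {P, Q}: total = 1360
  {P, S}: total = 1372
  {P, R}: total = 1408
Best pair: {Q, S} with total 1297.

{Q, S}, total 1297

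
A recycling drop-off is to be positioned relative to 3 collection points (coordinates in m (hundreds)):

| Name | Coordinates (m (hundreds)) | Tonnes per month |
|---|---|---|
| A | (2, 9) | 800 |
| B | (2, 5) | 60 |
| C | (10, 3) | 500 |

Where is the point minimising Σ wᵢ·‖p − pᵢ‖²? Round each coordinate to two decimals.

(4.94, 6.62)

The minimiser of Σwᵢ‖p−pᵢ‖² is the weighted centroid p* = (Σwᵢpᵢ)/(Σwᵢ).
Σwᵢ = 1360.
Σwᵢxᵢ = 800·2 + 60·2 + 500·10 = 6720.
Σwᵢyᵢ = 800·9 + 60·5 + 500·3 = 9000.
x* = 6720/1360 = 4.94, y* = 9000/1360 = 6.62.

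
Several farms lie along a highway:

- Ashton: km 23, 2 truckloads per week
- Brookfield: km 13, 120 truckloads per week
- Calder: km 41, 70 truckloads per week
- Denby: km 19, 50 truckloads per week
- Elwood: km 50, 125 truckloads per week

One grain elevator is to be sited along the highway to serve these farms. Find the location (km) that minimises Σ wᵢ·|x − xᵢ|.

x = 41

For a sum of weighted absolute distances on a line, the optimum is the weighted median (not the mean). Total weight W = 367; half-weight = 183.5.
Sort by position and accumulate weight:
  km 13 (Brookfield, w=120) → cum 120
  km 19 (Denby, w=50) → cum 170
  km 23 (Ashton, w=2) → cum 172
  km 41 (Calder, w=70) → cum 242  ≥ 183.5 → median here
  km 50 (Elwood, w=125) → cum 367
Optimal location: km 41.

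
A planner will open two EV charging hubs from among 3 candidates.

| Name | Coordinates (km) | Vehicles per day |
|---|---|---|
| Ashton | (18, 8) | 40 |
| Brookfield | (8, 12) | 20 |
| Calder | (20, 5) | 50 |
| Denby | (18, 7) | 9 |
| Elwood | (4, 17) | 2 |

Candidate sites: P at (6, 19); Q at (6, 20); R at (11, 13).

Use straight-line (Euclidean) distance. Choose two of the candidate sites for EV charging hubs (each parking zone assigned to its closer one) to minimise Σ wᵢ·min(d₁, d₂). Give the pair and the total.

{P, R}, total 1098.1

Evaluate every pair (each demand assigned to the nearer of the two):
  {P, R}: total = 1098.1
  {Q, R}: total = 1099.6
  {P, Q}: total = 1945.1
Best pair: {P, R} with total 1098.1.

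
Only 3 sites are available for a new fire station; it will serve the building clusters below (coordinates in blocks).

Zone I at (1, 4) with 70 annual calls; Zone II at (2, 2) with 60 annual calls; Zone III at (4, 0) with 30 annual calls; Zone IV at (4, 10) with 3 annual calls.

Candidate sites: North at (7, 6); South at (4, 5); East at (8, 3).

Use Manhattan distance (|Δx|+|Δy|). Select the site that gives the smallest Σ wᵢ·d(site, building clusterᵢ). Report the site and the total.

Total weighted distance at each candidate:
  North (7, 6): total = 1391
  South (4, 5): total = 745
  East (8, 3): total = 1223
Minimum is at South with total 745 blocks.

South, total 745 blocks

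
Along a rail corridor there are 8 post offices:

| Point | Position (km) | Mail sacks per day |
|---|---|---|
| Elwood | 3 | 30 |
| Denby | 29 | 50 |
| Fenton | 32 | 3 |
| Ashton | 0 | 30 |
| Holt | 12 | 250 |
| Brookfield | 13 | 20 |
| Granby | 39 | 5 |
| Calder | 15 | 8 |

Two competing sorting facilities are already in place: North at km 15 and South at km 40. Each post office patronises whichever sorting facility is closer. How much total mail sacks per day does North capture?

338

The indifferent point is the midpoint (15+40)/2 = 27.5; post offices left of it (closer to North at 15) go to North, those right go to South.
  Ashton at 0 (w=30) → North
  Elwood at 3 (w=30) → North
  Holt at 12 (w=250) → North
  Brookfield at 13 (w=20) → North
  Calder at 15 (w=8) → North
  Denby at 29 (w=50) → South
  Fenton at 32 (w=3) → South
  Granby at 39 (w=5) → South
North captures 338; South captures 58.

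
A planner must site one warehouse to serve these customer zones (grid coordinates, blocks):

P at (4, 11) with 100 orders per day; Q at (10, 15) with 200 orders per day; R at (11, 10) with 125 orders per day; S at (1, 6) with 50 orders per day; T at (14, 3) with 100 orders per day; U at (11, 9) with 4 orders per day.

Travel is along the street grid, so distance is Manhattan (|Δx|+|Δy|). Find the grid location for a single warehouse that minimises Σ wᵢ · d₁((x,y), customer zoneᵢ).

Manhattan distance separates: Σwᵢ(|x−xᵢ|+|y−yᵢ|) = Σwᵢ|x−xᵢ| + Σwᵢ|y−yᵢ|, so x and y are optimised independently as 1-D weighted medians.
Total weight W = 579; half = 289.5.
x-coordinate, sorted with cumulative weight:
  x=1 (S, w=50) cum 50
  x=4 (P, w=100) cum 150
  x=10 (Q, w=200) cum 350  ← median
  x=11 (R, w=125) cum 475
  x=11 (U, w=4) cum 479
  x=14 (T, w=100) cum 579
⇒ x* = 10
y-coordinate, sorted with cumulative weight:
  y=3 (T, w=100) cum 100
  y=6 (S, w=50) cum 150
  y=9 (U, w=4) cum 154
  y=10 (R, w=125) cum 279
  y=11 (P, w=100) cum 379  ← median
  y=15 (Q, w=200) cum 579
⇒ y* = 11

(10, 11)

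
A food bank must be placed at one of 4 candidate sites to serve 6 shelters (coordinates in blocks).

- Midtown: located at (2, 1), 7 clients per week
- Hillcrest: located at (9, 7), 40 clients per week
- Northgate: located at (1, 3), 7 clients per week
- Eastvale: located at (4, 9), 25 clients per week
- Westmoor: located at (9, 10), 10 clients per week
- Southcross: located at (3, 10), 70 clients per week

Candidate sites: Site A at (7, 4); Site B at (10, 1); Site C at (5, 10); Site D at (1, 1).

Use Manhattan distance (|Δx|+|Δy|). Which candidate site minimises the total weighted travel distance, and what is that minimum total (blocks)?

Total weighted distance at each candidate:
  Site A (7, 4): total = 1285
  Site B (10, 1): total = 1983
  Site C (5, 10): total = 671
  Site D (1, 1): total = 1796
Minimum is at Site C with total 671 blocks.

Site C, total 671 blocks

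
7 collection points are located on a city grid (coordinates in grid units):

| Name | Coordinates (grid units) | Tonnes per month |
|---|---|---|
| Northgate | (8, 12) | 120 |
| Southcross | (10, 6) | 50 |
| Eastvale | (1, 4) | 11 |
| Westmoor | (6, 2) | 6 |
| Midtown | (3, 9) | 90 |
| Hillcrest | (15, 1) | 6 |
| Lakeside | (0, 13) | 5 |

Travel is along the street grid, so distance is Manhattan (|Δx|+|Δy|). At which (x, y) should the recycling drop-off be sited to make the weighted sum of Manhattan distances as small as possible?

(8, 9)

Manhattan distance separates: Σwᵢ(|x−xᵢ|+|y−yᵢ|) = Σwᵢ|x−xᵢ| + Σwᵢ|y−yᵢ|, so x and y are optimised independently as 1-D weighted medians.
Total weight W = 288; half = 144.
x-coordinate, sorted with cumulative weight:
  x=0 (Lakeside, w=5) cum 5
  x=1 (Eastvale, w=11) cum 16
  x=3 (Midtown, w=90) cum 106
  x=6 (Westmoor, w=6) cum 112
  x=8 (Northgate, w=120) cum 232  ← median
  x=10 (Southcross, w=50) cum 282
  x=15 (Hillcrest, w=6) cum 288
⇒ x* = 8
y-coordinate, sorted with cumulative weight:
  y=1 (Hillcrest, w=6) cum 6
  y=2 (Westmoor, w=6) cum 12
  y=4 (Eastvale, w=11) cum 23
  y=6 (Southcross, w=50) cum 73
  y=9 (Midtown, w=90) cum 163  ← median
  y=12 (Northgate, w=120) cum 283
  y=13 (Lakeside, w=5) cum 288
⇒ y* = 9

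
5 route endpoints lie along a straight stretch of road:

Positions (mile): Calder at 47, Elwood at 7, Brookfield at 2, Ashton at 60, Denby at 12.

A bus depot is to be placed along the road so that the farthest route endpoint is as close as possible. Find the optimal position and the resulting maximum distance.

location 31, max distance 29

The 1-center on a line is the midpoint of the two extreme points: leftmost at 2, rightmost at 60.
Optimal location = (2 + 60)/2 = 31; maximum distance = (60 − 2)/2 = 29.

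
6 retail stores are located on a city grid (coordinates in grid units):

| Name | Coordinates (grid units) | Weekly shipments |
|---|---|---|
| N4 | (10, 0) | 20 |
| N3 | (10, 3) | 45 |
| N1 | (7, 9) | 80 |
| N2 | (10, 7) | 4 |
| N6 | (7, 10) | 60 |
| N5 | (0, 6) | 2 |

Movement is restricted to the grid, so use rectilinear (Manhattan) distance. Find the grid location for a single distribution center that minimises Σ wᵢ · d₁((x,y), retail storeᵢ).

Manhattan distance separates: Σwᵢ(|x−xᵢ|+|y−yᵢ|) = Σwᵢ|x−xᵢ| + Σwᵢ|y−yᵢ|, so x and y are optimised independently as 1-D weighted medians.
Total weight W = 211; half = 105.5.
x-coordinate, sorted with cumulative weight:
  x=0 (N5, w=2) cum 2
  x=7 (N1, w=80) cum 82
  x=7 (N6, w=60) cum 142  ← median
  x=10 (N4, w=20) cum 162
  x=10 (N3, w=45) cum 207
  x=10 (N2, w=4) cum 211
⇒ x* = 7
y-coordinate, sorted with cumulative weight:
  y=0 (N4, w=20) cum 20
  y=3 (N3, w=45) cum 65
  y=6 (N5, w=2) cum 67
  y=7 (N2, w=4) cum 71
  y=9 (N1, w=80) cum 151  ← median
  y=10 (N6, w=60) cum 211
⇒ y* = 9

(7, 9)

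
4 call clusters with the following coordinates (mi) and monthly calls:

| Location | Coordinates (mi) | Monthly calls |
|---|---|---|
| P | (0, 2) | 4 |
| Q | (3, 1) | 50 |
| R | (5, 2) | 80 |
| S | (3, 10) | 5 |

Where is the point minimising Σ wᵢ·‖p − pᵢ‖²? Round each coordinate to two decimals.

(4.06, 1.93)

The minimiser of Σwᵢ‖p−pᵢ‖² is the weighted centroid p* = (Σwᵢpᵢ)/(Σwᵢ).
Σwᵢ = 139.
Σwᵢxᵢ = 4·0 + 50·3 + 80·5 + 5·3 = 565.
Σwᵢyᵢ = 4·2 + 50·1 + 80·2 + 5·10 = 268.
x* = 565/139 = 4.06, y* = 268/139 = 1.93.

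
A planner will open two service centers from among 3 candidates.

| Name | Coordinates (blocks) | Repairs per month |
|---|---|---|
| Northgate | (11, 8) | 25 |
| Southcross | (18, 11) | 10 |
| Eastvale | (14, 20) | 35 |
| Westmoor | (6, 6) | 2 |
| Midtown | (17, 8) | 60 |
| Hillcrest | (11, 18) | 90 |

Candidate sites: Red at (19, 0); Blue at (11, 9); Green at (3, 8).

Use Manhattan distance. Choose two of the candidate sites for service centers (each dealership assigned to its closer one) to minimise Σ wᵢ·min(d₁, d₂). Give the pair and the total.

{Blue, Green}, total 1845

Evaluate every pair (each demand assigned to the nearer of the two):
  {Blue, Green}: total = 1845
  {Red, Blue}: total = 1851
  {Red, Green}: total = 3355
Best pair: {Blue, Green} with total 1845.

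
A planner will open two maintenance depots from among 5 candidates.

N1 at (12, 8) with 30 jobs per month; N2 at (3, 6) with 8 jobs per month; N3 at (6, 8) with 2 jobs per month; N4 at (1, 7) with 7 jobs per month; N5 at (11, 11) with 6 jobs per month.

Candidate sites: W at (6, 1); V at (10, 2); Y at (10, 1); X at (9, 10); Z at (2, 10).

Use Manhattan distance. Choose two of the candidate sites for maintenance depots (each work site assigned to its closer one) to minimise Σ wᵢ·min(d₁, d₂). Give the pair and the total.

{X, Z}, total 246

Evaluate every pair (each demand assigned to the nearer of the two):
  {X, Z}: total = 246
  {W, X}: total = 319
  {V, X}: total = 335
  {Y, X}: total = 335
  {V, Z}: total = 380
  {Y, Z}: total = 410
  {W, V}: total = 455
  {W, Y}: total = 491
  {W, Z}: total = 500
  {V, Y}: total = 506
Best pair: {X, Z} with total 246.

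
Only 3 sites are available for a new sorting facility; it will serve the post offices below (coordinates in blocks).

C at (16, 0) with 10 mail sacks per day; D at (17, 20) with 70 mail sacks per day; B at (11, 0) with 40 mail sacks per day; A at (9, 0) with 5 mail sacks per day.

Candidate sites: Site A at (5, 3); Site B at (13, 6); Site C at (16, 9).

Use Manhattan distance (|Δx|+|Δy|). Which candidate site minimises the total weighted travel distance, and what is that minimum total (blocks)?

Site C, total 1570 blocks

Total weighted distance at each candidate:
  Site A (5, 3): total = 2565
  Site B (13, 6): total = 1720
  Site C (16, 9): total = 1570
Minimum is at Site C with total 1570 blocks.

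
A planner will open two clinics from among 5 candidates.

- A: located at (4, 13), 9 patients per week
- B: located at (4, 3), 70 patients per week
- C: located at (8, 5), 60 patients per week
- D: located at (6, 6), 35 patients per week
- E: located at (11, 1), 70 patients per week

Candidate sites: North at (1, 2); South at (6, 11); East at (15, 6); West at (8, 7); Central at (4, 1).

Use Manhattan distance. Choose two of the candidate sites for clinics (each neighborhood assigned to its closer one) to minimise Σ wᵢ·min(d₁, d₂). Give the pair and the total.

Evaluate every pair (each demand assigned to the nearer of the two):
  {West, Central}: total = 945
  {North, West}: total = 1225
  {South, Central}: total = 1321
  {South, West}: total = 1451
  {North, Central}: total = 1463
  {East, Central}: total = 1463
  {East, West}: total = 1505
  {North, South}: total = 1741
  {North, East}: total = 1831
  {South, East}: total = 2021
Best pair: {West, Central} with total 945.

{West, Central}, total 945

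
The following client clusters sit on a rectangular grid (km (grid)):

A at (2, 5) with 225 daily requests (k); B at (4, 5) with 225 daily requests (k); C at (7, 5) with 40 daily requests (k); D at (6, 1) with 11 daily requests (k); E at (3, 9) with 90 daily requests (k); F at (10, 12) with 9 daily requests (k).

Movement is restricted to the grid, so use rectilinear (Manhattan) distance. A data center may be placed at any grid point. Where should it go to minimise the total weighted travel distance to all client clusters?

Manhattan distance separates: Σwᵢ(|x−xᵢ|+|y−yᵢ|) = Σwᵢ|x−xᵢ| + Σwᵢ|y−yᵢ|, so x and y are optimised independently as 1-D weighted medians.
Total weight W = 600; half = 300.
x-coordinate, sorted with cumulative weight:
  x=2 (A, w=225) cum 225
  x=3 (E, w=90) cum 315  ← median
  x=4 (B, w=225) cum 540
  x=6 (D, w=11) cum 551
  x=7 (C, w=40) cum 591
  x=10 (F, w=9) cum 600
⇒ x* = 3
y-coordinate, sorted with cumulative weight:
  y=1 (D, w=11) cum 11
  y=5 (A, w=225) cum 236
  y=5 (B, w=225) cum 461  ← median
  y=5 (C, w=40) cum 501
  y=9 (E, w=90) cum 591
  y=12 (F, w=9) cum 600
⇒ y* = 5

(3, 5)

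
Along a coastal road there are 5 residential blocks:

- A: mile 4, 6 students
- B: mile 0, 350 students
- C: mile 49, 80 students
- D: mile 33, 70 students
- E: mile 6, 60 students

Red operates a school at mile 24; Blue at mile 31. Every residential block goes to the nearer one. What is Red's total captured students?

The indifferent point is the midpoint (24+31)/2 = 27.5; residential blocks left of it (closer to Red at 24) go to Red, those right go to Blue.
  B at 0 (w=350) → Red
  A at 4 (w=6) → Red
  E at 6 (w=60) → Red
  D at 33 (w=70) → Blue
  C at 49 (w=80) → Blue
Red captures 416; Blue captures 150.

416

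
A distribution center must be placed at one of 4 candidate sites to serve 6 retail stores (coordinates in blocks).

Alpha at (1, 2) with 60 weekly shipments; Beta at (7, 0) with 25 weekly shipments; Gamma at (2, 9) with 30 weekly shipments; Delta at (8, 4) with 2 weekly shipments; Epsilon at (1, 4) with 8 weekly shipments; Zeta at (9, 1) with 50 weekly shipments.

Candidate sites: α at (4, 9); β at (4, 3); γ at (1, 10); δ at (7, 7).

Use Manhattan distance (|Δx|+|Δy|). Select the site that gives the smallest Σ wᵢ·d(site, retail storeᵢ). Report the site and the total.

Total weighted distance at each candidate:
  α (4, 9): total = 1692
  β (4, 3): total = 1022
  γ (1, 10): total = 1864
  δ (7, 7): total = 1525
Minimum is at β with total 1022 blocks.

β, total 1022 blocks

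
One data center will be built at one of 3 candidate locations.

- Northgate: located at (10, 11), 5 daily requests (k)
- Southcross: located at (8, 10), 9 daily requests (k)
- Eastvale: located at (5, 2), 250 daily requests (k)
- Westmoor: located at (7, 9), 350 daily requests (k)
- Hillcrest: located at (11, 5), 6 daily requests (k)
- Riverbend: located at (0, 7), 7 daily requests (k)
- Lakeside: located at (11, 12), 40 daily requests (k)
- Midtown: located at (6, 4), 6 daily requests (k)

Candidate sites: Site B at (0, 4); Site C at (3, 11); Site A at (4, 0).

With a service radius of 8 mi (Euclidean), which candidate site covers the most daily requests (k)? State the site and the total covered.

Coverage radius r = 8 mi; a point is covered iff (Δx)²+(Δy)² ≤ 8² = 64.
  Site B (0, 4): covers {Eastvale, Riverbend, Midtown} → 263
  Site C (3, 11): covers {Northgate, Southcross, Westmoor, Riverbend, Midtown} → 377
  Site A (4, 0): covers {Eastvale, Midtown} → 256
Maximum coverage at Site C: 377 daily requests (k).

Site C, covering 377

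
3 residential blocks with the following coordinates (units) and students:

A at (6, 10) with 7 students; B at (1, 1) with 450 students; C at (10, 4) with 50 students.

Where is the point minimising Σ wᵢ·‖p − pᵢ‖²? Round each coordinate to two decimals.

The minimiser of Σwᵢ‖p−pᵢ‖² is the weighted centroid p* = (Σwᵢpᵢ)/(Σwᵢ).
Σwᵢ = 507.
Σwᵢxᵢ = 7·6 + 450·1 + 50·10 = 992.
Σwᵢyᵢ = 7·10 + 450·1 + 50·4 = 720.
x* = 992/507 = 1.96, y* = 720/507 = 1.42.

(1.96, 1.42)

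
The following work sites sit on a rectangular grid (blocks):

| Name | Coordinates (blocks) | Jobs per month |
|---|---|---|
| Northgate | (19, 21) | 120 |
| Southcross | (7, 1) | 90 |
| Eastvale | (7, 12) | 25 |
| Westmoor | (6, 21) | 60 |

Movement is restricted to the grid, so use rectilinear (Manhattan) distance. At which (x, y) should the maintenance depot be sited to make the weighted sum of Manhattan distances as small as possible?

Manhattan distance separates: Σwᵢ(|x−xᵢ|+|y−yᵢ|) = Σwᵢ|x−xᵢ| + Σwᵢ|y−yᵢ|, so x and y are optimised independently as 1-D weighted medians.
Total weight W = 295; half = 147.5.
x-coordinate, sorted with cumulative weight:
  x=6 (Westmoor, w=60) cum 60
  x=7 (Southcross, w=90) cum 150  ← median
  x=7 (Eastvale, w=25) cum 175
  x=19 (Northgate, w=120) cum 295
⇒ x* = 7
y-coordinate, sorted with cumulative weight:
  y=1 (Southcross, w=90) cum 90
  y=12 (Eastvale, w=25) cum 115
  y=21 (Northgate, w=120) cum 235  ← median
  y=21 (Westmoor, w=60) cum 295
⇒ y* = 21

(7, 21)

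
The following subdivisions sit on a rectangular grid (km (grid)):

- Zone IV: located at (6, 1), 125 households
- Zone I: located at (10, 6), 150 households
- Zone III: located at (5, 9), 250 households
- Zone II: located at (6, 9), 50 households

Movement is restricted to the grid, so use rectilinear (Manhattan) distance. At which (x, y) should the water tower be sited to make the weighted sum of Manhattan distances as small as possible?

(6, 9)

Manhattan distance separates: Σwᵢ(|x−xᵢ|+|y−yᵢ|) = Σwᵢ|x−xᵢ| + Σwᵢ|y−yᵢ|, so x and y are optimised independently as 1-D weighted medians.
Total weight W = 575; half = 287.5.
x-coordinate, sorted with cumulative weight:
  x=5 (Zone III, w=250) cum 250
  x=6 (Zone IV, w=125) cum 375  ← median
  x=6 (Zone II, w=50) cum 425
  x=10 (Zone I, w=150) cum 575
⇒ x* = 6
y-coordinate, sorted with cumulative weight:
  y=1 (Zone IV, w=125) cum 125
  y=6 (Zone I, w=150) cum 275
  y=9 (Zone III, w=250) cum 525  ← median
  y=9 (Zone II, w=50) cum 575
⇒ y* = 9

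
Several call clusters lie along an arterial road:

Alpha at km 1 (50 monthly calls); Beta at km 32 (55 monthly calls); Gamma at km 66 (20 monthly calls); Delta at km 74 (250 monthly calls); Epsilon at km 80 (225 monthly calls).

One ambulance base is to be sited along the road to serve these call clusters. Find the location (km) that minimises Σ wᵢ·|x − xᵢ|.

For a sum of weighted absolute distances on a line, the optimum is the weighted median (not the mean). Total weight W = 600; half-weight = 300.
Sort by position and accumulate weight:
  km 1 (Alpha, w=50) → cum 50
  km 32 (Beta, w=55) → cum 105
  km 66 (Gamma, w=20) → cum 125
  km 74 (Delta, w=250) → cum 375  ≥ 300 → median here
  km 80 (Epsilon, w=225) → cum 600
Optimal location: km 74.

x = 74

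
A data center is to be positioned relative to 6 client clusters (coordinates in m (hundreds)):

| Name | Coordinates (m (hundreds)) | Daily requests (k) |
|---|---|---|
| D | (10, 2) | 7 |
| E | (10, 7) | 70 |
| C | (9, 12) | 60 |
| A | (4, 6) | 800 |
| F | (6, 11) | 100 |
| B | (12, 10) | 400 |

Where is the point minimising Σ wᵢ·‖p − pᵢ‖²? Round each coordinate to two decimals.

The minimiser of Σwᵢ‖p−pᵢ‖² is the weighted centroid p* = (Σwᵢpᵢ)/(Σwᵢ).
Σwᵢ = 1437.
Σwᵢxᵢ = 7·10 + 70·10 + 60·9 + 800·4 + 100·6 + 400·12 = 9910.
Σwᵢyᵢ = 7·2 + 70·7 + 60·12 + 800·6 + 100·11 + 400·10 = 11124.
x* = 9910/1437 = 6.90, y* = 11124/1437 = 7.74.

(6.90, 7.74)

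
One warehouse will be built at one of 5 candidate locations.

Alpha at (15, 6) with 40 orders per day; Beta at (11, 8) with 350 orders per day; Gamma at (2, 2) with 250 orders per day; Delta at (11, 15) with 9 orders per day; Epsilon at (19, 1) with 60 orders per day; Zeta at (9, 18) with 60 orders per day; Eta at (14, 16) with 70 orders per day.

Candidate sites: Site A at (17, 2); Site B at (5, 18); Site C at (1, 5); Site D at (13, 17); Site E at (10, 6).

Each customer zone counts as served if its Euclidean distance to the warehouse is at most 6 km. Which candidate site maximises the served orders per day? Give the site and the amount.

Site E, covering 390

Coverage radius r = 6 km; a point is covered iff (Δx)²+(Δy)² ≤ 6² = 36.
  Site A (17, 2): covers {Alpha, Epsilon} → 100
  Site B (5, 18): covers {Zeta} → 60
  Site C (1, 5): covers {Gamma} → 250
  Site D (13, 17): covers {Delta, Zeta, Eta} → 139
  Site E (10, 6): covers {Alpha, Beta} → 390
Maximum coverage at Site E: 390 orders per day.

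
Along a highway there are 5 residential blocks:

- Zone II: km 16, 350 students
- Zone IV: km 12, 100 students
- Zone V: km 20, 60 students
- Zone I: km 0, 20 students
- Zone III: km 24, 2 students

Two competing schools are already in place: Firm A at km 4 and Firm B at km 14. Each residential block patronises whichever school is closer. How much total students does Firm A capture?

The indifferent point is the midpoint (4+14)/2 = 9; residential blocks left of it (closer to Firm A at 4) go to Firm A, those right go to Firm B.
  Zone I at 0 (w=20) → Firm A
  Zone IV at 12 (w=100) → Firm B
  Zone II at 16 (w=350) → Firm B
  Zone V at 20 (w=60) → Firm B
  Zone III at 24 (w=2) → Firm B
Firm A captures 20; Firm B captures 512.

20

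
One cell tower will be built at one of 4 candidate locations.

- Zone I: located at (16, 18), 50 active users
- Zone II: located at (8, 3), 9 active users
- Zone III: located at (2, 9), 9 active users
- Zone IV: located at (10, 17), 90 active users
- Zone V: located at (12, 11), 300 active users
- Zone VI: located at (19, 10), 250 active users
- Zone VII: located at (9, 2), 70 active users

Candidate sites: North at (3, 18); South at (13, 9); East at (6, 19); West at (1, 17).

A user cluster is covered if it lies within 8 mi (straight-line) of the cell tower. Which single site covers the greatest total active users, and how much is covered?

South, covering 559

Coverage radius r = 8 mi; a point is covered iff (Δx)²+(Δy)² ≤ 8² = 64.
  North (3, 18): covers {Zone IV} → 90
  South (13, 9): covers {Zone II, Zone V, Zone VI} → 559
  East (6, 19): covers {Zone IV} → 90
  West (1, 17): covers {none} → 0
Maximum coverage at South: 559 active users.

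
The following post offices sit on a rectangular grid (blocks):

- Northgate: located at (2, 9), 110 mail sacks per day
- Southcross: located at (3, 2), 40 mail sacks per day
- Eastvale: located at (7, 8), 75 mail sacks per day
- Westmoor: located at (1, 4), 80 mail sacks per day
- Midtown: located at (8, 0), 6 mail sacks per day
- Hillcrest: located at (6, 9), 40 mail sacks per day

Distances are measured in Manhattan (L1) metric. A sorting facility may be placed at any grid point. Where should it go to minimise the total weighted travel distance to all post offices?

Manhattan distance separates: Σwᵢ(|x−xᵢ|+|y−yᵢ|) = Σwᵢ|x−xᵢ| + Σwᵢ|y−yᵢ|, so x and y are optimised independently as 1-D weighted medians.
Total weight W = 351; half = 175.5.
x-coordinate, sorted with cumulative weight:
  x=1 (Westmoor, w=80) cum 80
  x=2 (Northgate, w=110) cum 190  ← median
  x=3 (Southcross, w=40) cum 230
  x=6 (Hillcrest, w=40) cum 270
  x=7 (Eastvale, w=75) cum 345
  x=8 (Midtown, w=6) cum 351
⇒ x* = 2
y-coordinate, sorted with cumulative weight:
  y=0 (Midtown, w=6) cum 6
  y=2 (Southcross, w=40) cum 46
  y=4 (Westmoor, w=80) cum 126
  y=8 (Eastvale, w=75) cum 201  ← median
  y=9 (Northgate, w=110) cum 311
  y=9 (Hillcrest, w=40) cum 351
⇒ y* = 8

(2, 8)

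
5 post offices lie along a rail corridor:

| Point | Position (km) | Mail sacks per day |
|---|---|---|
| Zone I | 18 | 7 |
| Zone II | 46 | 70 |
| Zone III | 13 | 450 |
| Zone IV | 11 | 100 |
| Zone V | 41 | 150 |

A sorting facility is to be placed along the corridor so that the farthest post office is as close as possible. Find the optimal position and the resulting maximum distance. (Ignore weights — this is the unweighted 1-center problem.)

The 1-center on a line is the midpoint of the two extreme points: leftmost at 11, rightmost at 46.
Optimal location = (11 + 46)/2 = 28.5; maximum distance = (46 − 11)/2 = 17.5.

location 28.5, max distance 17.5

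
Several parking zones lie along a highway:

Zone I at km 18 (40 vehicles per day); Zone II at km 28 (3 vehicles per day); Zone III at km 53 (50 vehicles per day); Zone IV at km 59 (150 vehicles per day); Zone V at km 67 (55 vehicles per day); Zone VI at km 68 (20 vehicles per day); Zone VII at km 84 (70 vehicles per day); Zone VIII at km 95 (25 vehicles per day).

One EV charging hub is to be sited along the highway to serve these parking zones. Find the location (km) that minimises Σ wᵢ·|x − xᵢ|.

x = 59

For a sum of weighted absolute distances on a line, the optimum is the weighted median (not the mean). Total weight W = 413; half-weight = 206.5.
Sort by position and accumulate weight:
  km 18 (Zone I, w=40) → cum 40
  km 28 (Zone II, w=3) → cum 43
  km 53 (Zone III, w=50) → cum 93
  km 59 (Zone IV, w=150) → cum 243  ≥ 206.5 → median here
  km 67 (Zone V, w=55) → cum 298
  km 68 (Zone VI, w=20) → cum 318
  km 84 (Zone VII, w=70) → cum 388
  km 95 (Zone VIII, w=25) → cum 413
Optimal location: km 59.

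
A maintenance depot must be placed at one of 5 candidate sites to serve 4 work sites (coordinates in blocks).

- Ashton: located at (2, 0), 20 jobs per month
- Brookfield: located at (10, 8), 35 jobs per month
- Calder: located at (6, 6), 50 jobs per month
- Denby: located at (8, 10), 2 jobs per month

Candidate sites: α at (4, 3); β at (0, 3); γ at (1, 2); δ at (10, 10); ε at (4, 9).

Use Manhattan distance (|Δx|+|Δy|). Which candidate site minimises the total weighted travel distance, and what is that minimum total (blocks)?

Total weighted distance at each candidate:
  α (4, 3): total = 757
  β (0, 3): total = 1105
  γ (1, 2): total = 1065
  δ (10, 10): total = 834
  ε (4, 9): total = 725
Minimum is at ε with total 725 blocks.

ε, total 725 blocks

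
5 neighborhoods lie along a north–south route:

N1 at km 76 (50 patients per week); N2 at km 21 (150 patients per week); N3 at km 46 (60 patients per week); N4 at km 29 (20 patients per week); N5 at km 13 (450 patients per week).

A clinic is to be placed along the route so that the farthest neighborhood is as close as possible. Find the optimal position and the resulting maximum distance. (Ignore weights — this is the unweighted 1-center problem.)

location 44.5, max distance 31.5

The 1-center on a line is the midpoint of the two extreme points: leftmost at 13, rightmost at 76.
Optimal location = (13 + 76)/2 = 44.5; maximum distance = (76 − 13)/2 = 31.5.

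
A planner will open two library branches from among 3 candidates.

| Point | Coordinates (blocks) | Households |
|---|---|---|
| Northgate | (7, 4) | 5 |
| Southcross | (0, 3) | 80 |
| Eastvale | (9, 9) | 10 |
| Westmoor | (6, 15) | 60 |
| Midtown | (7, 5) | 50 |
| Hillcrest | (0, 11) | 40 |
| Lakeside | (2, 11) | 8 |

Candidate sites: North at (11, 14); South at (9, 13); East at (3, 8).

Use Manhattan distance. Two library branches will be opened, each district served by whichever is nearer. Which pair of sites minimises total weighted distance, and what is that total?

Evaluate every pair (each demand assigned to the nearer of the two):
  {South, East}: total = 1642
  {North, East}: total = 1732
  {North, South}: total = 2927
Best pair: {South, East} with total 1642.

{South, East}, total 1642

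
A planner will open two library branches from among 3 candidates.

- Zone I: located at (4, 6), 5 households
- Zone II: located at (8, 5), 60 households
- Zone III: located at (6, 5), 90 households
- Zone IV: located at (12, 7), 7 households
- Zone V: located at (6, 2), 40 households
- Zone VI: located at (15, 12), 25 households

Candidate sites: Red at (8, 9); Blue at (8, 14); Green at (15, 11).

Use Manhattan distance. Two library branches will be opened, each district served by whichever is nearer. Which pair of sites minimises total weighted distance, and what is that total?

Evaluate every pair (each demand assigned to the nearer of the two):
  {Red, Green}: total = 1242
  {Red, Blue}: total = 1442
  {Blue, Green}: total = 2224
Best pair: {Red, Green} with total 1242.

{Red, Green}, total 1242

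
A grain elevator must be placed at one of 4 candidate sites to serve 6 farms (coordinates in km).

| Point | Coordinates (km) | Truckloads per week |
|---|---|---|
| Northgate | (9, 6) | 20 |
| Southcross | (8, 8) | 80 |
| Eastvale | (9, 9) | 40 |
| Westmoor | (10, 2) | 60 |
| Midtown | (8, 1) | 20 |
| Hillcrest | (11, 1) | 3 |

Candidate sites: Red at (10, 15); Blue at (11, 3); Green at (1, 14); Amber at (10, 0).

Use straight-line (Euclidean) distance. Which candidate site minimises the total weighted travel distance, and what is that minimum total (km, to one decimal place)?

Total weighted distance at each candidate:
  Red (10, 15): total = 2111.8
  Blue (11, 3): total = 954.5
  Green (1, 14): total = 2585.7
  Amber (10, 0): total = 1312.5
Minimum is at Blue with total 954.5 km.

Blue, total 954.5 km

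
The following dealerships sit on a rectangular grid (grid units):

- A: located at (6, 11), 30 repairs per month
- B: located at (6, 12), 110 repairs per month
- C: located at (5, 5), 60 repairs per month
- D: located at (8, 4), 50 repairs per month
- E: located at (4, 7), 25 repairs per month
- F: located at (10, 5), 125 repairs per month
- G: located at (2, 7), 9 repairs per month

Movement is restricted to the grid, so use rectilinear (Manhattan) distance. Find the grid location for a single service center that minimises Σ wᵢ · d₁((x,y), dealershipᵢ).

(6, 5)

Manhattan distance separates: Σwᵢ(|x−xᵢ|+|y−yᵢ|) = Σwᵢ|x−xᵢ| + Σwᵢ|y−yᵢ|, so x and y are optimised independently as 1-D weighted medians.
Total weight W = 409; half = 204.5.
x-coordinate, sorted with cumulative weight:
  x=2 (G, w=9) cum 9
  x=4 (E, w=25) cum 34
  x=5 (C, w=60) cum 94
  x=6 (A, w=30) cum 124
  x=6 (B, w=110) cum 234  ← median
  x=8 (D, w=50) cum 284
  x=10 (F, w=125) cum 409
⇒ x* = 6
y-coordinate, sorted with cumulative weight:
  y=4 (D, w=50) cum 50
  y=5 (C, w=60) cum 110
  y=5 (F, w=125) cum 235  ← median
  y=7 (E, w=25) cum 260
  y=7 (G, w=9) cum 269
  y=11 (A, w=30) cum 299
  y=12 (B, w=110) cum 409
⇒ y* = 5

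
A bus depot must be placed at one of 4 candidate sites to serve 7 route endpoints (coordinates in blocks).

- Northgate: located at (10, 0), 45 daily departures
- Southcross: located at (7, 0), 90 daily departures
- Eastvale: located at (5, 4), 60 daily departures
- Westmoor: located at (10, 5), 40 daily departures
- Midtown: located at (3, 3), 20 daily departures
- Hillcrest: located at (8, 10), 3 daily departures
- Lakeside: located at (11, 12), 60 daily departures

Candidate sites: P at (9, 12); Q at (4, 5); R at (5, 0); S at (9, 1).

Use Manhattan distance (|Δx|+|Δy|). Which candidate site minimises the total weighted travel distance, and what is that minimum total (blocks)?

Total weighted distance at each candidate:
  P (9, 12): total = 3314
  Q (4, 5): total = 2502
  R (5, 0): total = 2264
  S (9, 1): total = 1950
Minimum is at S with total 1950 blocks.

S, total 1950 blocks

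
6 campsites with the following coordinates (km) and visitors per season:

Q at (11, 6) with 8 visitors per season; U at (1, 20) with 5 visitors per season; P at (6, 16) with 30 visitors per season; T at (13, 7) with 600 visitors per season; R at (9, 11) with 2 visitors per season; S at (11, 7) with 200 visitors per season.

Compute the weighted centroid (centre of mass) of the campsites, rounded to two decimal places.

(12.18, 7.40)

The minimiser of Σwᵢ‖p−pᵢ‖² is the weighted centroid p* = (Σwᵢpᵢ)/(Σwᵢ).
Σwᵢ = 845.
Σwᵢxᵢ = 8·11 + 5·1 + 30·6 + 600·13 + 2·9 + 200·11 = 10291.
Σwᵢyᵢ = 8·6 + 5·20 + 30·16 + 600·7 + 2·11 + 200·7 = 6250.
x* = 10291/845 = 12.18, y* = 6250/845 = 7.40.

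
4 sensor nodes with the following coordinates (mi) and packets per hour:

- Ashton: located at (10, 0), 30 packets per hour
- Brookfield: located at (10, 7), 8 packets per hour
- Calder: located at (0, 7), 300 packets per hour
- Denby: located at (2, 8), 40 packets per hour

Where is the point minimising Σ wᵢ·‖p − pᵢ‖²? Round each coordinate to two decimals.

(1.22, 6.55)

The minimiser of Σwᵢ‖p−pᵢ‖² is the weighted centroid p* = (Σwᵢpᵢ)/(Σwᵢ).
Σwᵢ = 378.
Σwᵢxᵢ = 30·10 + 8·10 + 300·0 + 40·2 = 460.
Σwᵢyᵢ = 30·0 + 8·7 + 300·7 + 40·8 = 2476.
x* = 460/378 = 1.22, y* = 2476/378 = 6.55.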